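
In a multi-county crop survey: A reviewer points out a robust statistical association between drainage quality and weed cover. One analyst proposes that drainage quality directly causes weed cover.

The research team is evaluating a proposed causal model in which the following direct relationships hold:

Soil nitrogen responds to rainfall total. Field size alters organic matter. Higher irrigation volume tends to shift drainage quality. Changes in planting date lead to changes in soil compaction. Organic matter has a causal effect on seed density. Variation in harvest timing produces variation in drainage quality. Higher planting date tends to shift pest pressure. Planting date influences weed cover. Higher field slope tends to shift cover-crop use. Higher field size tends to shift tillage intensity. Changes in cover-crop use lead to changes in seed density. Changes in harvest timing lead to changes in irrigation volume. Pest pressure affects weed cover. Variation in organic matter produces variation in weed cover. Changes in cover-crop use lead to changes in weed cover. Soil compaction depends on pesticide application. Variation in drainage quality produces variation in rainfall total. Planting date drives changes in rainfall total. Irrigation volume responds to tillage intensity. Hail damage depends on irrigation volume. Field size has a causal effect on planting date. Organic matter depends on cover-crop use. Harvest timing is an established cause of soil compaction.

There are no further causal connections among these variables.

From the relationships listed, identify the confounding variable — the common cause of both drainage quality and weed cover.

field size

Field size has a causal path to drainage quality (field size → tillage intensity → irrigation volume → drainage quality) and a separate causal path to weed cover (field size → organic matter → weed cover), so it is a common cause of both.
No stated relationship gives drainage quality a causal route to weed cover, so the correlation is explained by the shared upstream cause rather than a direct effect.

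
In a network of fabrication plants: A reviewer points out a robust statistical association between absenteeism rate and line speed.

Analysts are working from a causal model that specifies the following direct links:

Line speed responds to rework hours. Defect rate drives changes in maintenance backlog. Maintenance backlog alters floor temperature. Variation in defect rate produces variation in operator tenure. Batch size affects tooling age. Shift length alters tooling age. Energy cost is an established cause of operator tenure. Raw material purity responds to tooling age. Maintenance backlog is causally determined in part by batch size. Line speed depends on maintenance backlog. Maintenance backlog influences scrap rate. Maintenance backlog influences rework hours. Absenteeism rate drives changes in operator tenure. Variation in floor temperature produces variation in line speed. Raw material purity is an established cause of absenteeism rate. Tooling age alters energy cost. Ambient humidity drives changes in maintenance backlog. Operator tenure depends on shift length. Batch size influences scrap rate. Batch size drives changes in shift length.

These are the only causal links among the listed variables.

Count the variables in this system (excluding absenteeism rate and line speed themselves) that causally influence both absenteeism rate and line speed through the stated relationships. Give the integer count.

The common causes are: batch size (to absenteeism rate via batch size → tooling age → raw material purity → absenteeism rate; to line speed via batch size → maintenance backlog → line speed).
Every other variable lacks a causal path to at least one of absenteeism rate and line speed.

1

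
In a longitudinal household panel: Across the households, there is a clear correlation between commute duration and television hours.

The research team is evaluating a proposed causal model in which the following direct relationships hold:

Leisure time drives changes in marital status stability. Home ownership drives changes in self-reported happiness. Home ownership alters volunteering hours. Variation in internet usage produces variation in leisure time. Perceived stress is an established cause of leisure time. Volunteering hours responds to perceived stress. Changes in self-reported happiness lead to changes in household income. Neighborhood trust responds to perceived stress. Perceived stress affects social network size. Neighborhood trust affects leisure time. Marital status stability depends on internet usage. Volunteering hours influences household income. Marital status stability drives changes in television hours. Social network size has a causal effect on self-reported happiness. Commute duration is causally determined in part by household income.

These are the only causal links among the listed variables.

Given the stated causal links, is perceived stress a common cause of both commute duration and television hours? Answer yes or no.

yes

Perceived stress has a causal path to commute duration (perceived stress → volunteering hours → household income → commute duration) and to television hours (perceived stress → leisure time → marital status stability → television hours), so it is a common cause of both — a confounder.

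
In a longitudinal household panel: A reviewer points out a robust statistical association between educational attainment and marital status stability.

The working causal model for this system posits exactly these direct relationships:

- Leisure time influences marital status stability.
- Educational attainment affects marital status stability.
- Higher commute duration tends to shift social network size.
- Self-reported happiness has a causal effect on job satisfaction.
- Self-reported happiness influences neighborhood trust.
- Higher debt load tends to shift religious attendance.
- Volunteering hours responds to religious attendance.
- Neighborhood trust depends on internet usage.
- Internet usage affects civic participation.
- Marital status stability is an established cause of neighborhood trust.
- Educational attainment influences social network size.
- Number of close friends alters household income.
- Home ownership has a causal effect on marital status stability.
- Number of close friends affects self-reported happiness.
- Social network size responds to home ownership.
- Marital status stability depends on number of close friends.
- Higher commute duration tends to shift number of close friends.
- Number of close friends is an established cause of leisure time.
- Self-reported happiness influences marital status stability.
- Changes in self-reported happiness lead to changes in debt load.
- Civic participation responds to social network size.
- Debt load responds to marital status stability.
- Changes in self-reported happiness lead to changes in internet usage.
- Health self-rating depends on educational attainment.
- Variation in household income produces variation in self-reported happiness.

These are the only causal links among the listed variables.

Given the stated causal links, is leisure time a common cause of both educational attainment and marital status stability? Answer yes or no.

no

Leisure time has no stated causal path to educational attainment. A confounder must cause both variables, so leisure time does not qualify.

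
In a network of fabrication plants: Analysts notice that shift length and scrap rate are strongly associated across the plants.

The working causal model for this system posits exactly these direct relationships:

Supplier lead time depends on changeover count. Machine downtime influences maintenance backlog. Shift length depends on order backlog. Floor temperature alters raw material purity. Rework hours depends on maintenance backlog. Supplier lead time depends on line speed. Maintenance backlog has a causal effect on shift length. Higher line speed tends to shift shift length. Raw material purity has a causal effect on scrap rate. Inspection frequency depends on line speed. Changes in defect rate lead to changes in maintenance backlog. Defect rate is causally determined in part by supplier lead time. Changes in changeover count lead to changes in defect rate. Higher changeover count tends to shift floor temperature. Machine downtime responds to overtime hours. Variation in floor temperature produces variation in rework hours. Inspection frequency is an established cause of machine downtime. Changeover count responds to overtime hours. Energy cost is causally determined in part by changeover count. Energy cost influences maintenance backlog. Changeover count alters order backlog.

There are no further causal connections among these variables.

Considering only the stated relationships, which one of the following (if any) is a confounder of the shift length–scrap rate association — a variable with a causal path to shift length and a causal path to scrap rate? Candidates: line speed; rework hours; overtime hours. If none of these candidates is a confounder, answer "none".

Overtime hours causes shift length (overtime hours → machine downtime → maintenance backlog → shift length) and also causes scrap rate (overtime hours → changeover count → floor temperature → raw material purity → scrap rate); it is a common cause of both.
Each of the other candidates lacks a causal path to at least one of shift length and scrap rate, so they do not confound the relationship.

overtime hours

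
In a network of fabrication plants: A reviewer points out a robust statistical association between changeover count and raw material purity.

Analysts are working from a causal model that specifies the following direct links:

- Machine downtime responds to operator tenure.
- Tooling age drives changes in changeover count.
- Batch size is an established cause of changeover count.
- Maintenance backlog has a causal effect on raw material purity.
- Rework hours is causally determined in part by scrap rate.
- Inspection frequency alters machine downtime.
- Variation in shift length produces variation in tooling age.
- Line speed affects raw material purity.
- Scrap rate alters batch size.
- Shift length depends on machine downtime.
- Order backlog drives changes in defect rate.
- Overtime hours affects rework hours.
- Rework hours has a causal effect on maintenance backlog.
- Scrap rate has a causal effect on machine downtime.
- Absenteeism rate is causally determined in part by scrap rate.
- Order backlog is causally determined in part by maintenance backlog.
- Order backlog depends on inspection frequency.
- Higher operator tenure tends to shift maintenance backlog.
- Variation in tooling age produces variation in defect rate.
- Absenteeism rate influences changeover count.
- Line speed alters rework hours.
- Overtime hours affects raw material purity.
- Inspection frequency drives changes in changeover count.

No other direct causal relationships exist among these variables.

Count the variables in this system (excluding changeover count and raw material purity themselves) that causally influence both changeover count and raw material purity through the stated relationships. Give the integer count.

The common causes are: operator tenure (to changeover count via operator tenure → machine downtime → shift length → tooling age → changeover count; to raw material purity via operator tenure → maintenance backlog → raw material purity); scrap rate (to changeover count via scrap rate → absenteeism rate → changeover count; to raw material purity via scrap rate → rework hours → maintenance backlog → raw material purity).
Every other variable lacks a causal path to at least one of changeover count and raw material purity.

2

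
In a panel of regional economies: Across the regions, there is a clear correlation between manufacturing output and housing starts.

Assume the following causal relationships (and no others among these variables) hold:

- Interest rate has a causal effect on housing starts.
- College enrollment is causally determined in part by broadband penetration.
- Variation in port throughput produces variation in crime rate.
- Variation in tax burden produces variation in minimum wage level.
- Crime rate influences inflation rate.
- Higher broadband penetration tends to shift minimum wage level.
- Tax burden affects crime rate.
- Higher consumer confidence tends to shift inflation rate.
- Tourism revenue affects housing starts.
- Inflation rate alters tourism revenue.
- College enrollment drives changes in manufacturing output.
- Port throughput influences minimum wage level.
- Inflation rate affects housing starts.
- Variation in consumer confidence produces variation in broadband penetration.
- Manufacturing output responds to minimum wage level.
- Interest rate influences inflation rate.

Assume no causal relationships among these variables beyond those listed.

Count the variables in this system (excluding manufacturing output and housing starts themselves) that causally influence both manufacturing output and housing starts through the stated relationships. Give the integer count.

3

The common causes are: consumer confidence (to manufacturing output via consumer confidence → broadband penetration → college enrollment → manufacturing output; to housing starts via consumer confidence → inflation rate → housing starts); port throughput (to manufacturing output via port throughput → minimum wage level → manufacturing output; to housing starts via port throughput → crime rate → inflation rate → housing starts); tax burden (to manufacturing output via tax burden → minimum wage level → manufacturing output; to housing starts via tax burden → crime rate → inflation rate → housing starts).
Every other variable lacks a causal path to at least one of manufacturing output and housing starts.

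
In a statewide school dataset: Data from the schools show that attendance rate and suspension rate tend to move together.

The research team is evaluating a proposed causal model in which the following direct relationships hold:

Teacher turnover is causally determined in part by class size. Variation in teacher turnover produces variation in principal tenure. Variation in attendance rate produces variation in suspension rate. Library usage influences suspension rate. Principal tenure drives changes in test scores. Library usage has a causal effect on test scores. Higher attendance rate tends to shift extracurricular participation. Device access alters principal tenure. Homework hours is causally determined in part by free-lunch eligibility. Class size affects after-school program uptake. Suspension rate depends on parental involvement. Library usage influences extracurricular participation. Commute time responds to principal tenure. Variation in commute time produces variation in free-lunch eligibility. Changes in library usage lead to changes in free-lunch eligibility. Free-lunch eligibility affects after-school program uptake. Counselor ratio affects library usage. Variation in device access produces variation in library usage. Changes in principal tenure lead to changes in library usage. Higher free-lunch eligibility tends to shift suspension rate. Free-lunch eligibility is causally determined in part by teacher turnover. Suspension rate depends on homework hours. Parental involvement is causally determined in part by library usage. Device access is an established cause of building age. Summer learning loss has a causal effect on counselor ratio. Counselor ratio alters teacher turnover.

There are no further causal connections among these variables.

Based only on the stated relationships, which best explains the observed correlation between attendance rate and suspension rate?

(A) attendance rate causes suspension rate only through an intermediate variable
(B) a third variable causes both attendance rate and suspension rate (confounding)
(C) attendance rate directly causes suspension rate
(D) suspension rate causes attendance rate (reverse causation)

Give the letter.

There is a stated direct causal link attendance rate → suspension rate, and no variable causes both attendance rate and suspension rate, so the correlation reflects direct causation.

C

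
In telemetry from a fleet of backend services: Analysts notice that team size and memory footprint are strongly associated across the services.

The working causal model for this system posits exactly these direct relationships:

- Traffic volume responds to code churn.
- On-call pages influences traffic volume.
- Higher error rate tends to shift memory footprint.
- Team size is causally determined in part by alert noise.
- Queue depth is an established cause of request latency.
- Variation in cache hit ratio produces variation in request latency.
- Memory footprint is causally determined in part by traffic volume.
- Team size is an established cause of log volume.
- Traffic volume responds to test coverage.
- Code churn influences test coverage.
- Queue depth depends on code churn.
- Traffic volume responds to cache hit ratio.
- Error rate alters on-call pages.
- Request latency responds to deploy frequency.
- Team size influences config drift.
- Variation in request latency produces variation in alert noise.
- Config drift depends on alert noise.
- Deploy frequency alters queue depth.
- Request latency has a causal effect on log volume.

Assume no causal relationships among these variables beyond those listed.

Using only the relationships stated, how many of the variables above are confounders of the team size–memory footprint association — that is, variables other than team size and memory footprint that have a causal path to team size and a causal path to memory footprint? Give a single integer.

2

The common causes are: cache hit ratio (to team size via cache hit ratio → request latency → alert noise → team size; to memory footprint via cache hit ratio → traffic volume → memory footprint); code churn (to team size via code churn → queue depth → request latency → alert noise → team size; to memory footprint via code churn → traffic volume → memory footprint).
Every other variable lacks a causal path to at least one of team size and memory footprint.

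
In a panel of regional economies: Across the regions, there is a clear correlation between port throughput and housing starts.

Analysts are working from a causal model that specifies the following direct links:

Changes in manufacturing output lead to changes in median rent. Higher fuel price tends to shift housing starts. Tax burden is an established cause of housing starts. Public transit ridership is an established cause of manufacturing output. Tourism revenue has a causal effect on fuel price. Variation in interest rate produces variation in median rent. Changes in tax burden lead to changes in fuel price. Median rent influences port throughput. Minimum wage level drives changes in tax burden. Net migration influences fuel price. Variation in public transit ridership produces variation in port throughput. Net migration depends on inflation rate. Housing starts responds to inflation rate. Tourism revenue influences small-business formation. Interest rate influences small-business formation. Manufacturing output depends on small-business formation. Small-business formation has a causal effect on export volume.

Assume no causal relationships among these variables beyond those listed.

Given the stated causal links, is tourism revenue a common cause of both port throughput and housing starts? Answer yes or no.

Tourism revenue has a causal path to port throughput (tourism revenue → small-business formation → manufacturing output → median rent → port throughput) and to housing starts (tourism revenue → fuel price → housing starts), so it is a common cause of both — a confounder.

yes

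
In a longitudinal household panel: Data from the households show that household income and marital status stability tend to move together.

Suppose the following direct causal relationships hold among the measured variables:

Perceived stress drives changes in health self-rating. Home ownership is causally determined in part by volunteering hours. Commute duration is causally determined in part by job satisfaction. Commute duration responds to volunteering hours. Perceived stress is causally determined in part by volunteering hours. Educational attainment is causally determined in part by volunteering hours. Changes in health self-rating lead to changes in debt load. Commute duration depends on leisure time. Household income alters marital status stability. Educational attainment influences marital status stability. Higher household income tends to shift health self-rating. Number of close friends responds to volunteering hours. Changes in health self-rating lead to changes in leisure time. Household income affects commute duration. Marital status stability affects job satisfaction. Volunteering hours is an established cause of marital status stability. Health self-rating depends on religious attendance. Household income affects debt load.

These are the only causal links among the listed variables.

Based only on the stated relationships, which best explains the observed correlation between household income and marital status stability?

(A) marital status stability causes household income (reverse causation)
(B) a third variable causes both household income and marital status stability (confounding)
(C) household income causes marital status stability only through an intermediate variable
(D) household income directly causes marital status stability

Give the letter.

D

There is a stated direct causal link household income → marital status stability, and no variable causes both household income and marital status stability, so the correlation reflects direct causation.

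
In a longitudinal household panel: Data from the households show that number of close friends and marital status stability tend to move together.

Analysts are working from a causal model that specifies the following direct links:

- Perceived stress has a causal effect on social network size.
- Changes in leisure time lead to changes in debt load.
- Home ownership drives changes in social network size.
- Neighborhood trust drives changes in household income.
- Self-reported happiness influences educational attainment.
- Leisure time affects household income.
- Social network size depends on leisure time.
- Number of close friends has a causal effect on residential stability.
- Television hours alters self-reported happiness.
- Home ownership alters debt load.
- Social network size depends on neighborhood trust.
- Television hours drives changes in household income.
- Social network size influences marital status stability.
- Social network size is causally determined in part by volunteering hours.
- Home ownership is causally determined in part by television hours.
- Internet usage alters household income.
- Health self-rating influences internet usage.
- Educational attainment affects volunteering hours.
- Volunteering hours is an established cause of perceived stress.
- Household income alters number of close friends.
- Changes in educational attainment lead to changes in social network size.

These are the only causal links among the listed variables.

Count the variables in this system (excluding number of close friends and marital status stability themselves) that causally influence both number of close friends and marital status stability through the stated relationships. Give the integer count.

3

The common causes are: leisure time (to number of close friends via leisure time → household income → number of close friends; to marital status stability via leisure time → social network size → marital status stability); neighborhood trust (to number of close friends via neighborhood trust → household income → number of close friends; to marital status stability via neighborhood trust → social network size → marital status stability); television hours (to number of close friends via television hours → household income → number of close friends; to marital status stability via television hours → home ownership → social network size → marital status stability).
Every other variable lacks a causal path to at least one of number of close friends and marital status stability.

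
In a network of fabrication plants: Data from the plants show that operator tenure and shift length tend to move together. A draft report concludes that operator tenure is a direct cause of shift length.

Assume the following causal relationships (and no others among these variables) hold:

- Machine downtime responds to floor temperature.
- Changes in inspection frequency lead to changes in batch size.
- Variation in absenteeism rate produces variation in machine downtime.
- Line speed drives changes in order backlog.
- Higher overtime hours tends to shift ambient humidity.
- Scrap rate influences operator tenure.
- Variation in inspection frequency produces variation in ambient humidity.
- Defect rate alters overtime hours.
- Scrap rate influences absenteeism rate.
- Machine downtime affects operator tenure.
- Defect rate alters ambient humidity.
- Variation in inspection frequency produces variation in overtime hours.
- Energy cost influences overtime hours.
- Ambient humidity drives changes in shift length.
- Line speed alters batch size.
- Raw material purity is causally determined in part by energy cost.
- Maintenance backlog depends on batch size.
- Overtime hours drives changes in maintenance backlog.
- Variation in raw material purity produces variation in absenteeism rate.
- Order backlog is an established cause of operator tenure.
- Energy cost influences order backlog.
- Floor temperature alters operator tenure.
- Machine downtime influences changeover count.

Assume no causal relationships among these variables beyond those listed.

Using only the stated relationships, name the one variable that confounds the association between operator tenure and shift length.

energy cost

Energy cost has a causal path to operator tenure (energy cost → order backlog → operator tenure) and a separate causal path to shift length (energy cost → overtime hours → ambient humidity → shift length), so it is a common cause of both.
No stated relationship gives operator tenure a causal route to shift length, so the correlation is explained by the shared upstream cause rather than a direct effect.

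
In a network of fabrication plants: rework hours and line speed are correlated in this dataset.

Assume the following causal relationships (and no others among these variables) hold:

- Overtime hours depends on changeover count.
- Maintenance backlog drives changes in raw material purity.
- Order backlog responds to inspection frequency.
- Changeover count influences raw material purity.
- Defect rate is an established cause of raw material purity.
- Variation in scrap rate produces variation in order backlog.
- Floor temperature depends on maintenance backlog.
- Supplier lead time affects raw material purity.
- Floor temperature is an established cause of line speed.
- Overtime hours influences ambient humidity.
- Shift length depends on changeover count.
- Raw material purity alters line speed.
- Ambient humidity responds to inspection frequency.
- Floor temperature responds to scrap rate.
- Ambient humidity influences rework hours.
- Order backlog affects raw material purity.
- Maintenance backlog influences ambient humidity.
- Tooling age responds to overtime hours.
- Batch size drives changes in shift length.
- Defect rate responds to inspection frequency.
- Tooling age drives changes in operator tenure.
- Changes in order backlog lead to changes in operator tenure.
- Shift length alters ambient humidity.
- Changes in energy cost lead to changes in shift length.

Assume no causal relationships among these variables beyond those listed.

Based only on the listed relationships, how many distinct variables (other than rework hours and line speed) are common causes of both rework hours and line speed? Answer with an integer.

The common causes are: changeover count (to rework hours via changeover count → shift length → ambient humidity → rework hours; to line speed via changeover count → raw material purity → line speed); inspection frequency (to rework hours via inspection frequency → ambient humidity → rework hours; to line speed via inspection frequency → defect rate → raw material purity → line speed); maintenance backlog (to rework hours via maintenance backlog → ambient humidity → rework hours; to line speed via maintenance backlog → raw material purity → line speed).
Every other variable lacks a causal path to at least one of rework hours and line speed.

3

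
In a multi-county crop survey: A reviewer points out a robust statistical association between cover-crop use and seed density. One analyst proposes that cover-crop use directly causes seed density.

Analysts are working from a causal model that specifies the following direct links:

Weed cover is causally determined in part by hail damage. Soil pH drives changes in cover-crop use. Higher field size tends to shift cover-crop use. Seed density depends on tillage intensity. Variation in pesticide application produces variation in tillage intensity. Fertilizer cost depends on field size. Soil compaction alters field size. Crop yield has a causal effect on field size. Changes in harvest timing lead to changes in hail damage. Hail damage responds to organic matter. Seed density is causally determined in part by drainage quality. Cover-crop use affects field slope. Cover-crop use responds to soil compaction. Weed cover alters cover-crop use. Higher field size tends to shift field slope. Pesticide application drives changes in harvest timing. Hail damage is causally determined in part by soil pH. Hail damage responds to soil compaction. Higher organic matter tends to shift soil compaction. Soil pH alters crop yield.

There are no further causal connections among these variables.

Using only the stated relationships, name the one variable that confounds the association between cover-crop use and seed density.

pesticide application

Pesticide application has a causal path to cover-crop use (pesticide application → harvest timing → hail damage → weed cover → cover-crop use) and a separate causal path to seed density (pesticide application → tillage intensity → seed density), so it is a common cause of both.
No stated relationship gives cover-crop use a causal route to seed density, so the correlation is explained by the shared upstream cause rather than a direct effect.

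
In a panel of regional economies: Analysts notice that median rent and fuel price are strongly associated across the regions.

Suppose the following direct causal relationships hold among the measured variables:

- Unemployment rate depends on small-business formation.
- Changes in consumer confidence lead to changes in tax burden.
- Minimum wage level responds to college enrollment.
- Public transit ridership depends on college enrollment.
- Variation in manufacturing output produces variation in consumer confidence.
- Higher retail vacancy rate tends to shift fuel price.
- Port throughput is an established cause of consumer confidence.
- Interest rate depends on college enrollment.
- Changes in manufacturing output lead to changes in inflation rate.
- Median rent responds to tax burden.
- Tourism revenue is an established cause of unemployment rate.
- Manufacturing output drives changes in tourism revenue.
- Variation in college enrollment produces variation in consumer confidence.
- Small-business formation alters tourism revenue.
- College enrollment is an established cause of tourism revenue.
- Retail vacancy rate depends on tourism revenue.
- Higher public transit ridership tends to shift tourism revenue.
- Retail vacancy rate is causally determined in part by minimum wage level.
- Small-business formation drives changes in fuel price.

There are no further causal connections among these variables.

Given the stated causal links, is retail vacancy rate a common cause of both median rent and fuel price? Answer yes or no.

no

Retail vacancy rate has no stated causal path to median rent. A confounder must cause both variables, so retail vacancy rate does not qualify.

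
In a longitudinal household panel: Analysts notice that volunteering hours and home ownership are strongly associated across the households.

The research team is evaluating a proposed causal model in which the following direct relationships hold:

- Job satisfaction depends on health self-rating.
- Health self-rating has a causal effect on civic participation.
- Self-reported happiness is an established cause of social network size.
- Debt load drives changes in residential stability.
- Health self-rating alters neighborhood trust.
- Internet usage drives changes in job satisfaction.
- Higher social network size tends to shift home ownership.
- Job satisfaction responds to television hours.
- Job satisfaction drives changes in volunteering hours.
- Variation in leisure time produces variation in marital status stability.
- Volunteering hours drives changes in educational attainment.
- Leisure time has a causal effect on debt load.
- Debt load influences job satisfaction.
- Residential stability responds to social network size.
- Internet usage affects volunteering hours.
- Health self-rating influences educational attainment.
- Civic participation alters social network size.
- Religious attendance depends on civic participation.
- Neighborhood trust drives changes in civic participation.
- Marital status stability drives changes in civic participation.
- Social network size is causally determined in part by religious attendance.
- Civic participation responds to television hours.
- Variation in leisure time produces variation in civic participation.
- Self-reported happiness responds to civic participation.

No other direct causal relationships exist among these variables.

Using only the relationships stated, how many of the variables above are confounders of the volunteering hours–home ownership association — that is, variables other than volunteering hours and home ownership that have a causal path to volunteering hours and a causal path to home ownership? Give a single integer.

The common causes are: health self-rating (to volunteering hours via health self-rating → job satisfaction → volunteering hours; to home ownership via health self-rating → civic participation → social network size → home ownership); leisure time (to volunteering hours via leisure time → debt load → job satisfaction → volunteering hours; to home ownership via leisure time → civic participation → social network size → home ownership); television hours (to volunteering hours via television hours → job satisfaction → volunteering hours; to home ownership via television hours → civic participation → social network size → home ownership).
Every other variable lacks a causal path to at least one of volunteering hours and home ownership.

3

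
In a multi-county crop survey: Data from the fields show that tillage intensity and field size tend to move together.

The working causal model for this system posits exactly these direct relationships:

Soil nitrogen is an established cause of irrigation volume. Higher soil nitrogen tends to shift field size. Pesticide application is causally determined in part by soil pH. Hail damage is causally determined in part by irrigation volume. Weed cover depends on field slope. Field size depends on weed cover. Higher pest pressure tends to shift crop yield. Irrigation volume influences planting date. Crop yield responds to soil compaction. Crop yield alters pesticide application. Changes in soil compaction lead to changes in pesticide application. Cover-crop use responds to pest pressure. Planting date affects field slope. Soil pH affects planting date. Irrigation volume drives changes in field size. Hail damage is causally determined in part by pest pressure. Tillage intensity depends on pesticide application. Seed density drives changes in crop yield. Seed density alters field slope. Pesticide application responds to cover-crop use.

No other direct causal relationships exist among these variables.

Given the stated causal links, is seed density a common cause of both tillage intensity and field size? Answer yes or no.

Seed density has a causal path to tillage intensity (seed density → crop yield → pesticide application → tillage intensity) and to field size (seed density → field slope → weed cover → field size), so it is a common cause of both — a confounder.

yes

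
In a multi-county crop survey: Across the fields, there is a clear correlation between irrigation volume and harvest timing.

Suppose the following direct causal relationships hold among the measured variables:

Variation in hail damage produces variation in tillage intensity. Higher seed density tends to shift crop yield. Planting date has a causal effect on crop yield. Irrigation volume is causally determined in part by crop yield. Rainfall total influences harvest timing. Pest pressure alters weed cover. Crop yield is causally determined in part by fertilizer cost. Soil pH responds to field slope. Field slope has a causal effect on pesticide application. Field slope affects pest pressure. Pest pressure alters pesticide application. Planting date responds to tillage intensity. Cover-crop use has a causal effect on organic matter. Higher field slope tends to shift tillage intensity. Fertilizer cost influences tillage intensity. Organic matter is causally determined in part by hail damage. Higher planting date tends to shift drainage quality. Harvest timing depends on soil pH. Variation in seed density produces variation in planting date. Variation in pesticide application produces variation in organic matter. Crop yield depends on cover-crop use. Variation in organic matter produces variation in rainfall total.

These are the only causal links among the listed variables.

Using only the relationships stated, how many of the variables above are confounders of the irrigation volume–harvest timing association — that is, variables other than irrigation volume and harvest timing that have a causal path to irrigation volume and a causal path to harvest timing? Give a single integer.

The common causes are: cover-crop use (to irrigation volume via cover-crop use → crop yield → irrigation volume; to harvest timing via cover-crop use → organic matter → rainfall total → harvest timing); field slope (to irrigation volume via field slope → tillage intensity → planting date → crop yield → irrigation volume; to harvest timing via field slope → soil pH → harvest timing); hail damage (to irrigation volume via hail damage → tillage intensity → planting date → crop yield → irrigation volume; to harvest timing via hail damage → organic matter → rainfall total → harvest timing).
Every other variable lacks a causal path to at least one of irrigation volume and harvest timing.

3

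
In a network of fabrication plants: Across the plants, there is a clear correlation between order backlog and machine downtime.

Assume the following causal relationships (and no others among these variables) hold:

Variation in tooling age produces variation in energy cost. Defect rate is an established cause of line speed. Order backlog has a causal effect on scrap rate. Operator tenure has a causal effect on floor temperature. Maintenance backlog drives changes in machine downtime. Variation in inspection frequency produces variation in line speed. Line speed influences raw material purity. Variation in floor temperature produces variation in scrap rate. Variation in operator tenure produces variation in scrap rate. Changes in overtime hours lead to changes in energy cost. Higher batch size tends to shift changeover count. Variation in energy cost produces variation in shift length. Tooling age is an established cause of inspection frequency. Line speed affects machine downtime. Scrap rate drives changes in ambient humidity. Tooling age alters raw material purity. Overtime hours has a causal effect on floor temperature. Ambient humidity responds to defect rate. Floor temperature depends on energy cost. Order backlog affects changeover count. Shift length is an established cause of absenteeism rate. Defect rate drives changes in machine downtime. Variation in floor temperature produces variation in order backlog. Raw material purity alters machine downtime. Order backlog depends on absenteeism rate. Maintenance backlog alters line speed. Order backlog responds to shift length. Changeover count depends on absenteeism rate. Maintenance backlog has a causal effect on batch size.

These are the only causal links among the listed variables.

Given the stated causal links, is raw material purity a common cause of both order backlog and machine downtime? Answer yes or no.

Raw material purity has no stated causal path to order backlog. A confounder must cause both variables, so raw material purity does not qualify.

no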